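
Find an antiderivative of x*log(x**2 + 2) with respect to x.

Let u = x**2 + 2, so du = (2*x) dx.
The integral becomes (1/2)·∫ log(u) du; integrate by parts with u′=log(u), dv′=du.

x**2*log(x**2 + 2)/2 - x**2/2 + log(x**2 + 2) + C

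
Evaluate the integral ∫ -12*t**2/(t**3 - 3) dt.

-4*log(t**3 - 3) + C

Let u = t**3 - 3, so du = (3*t**2) dt.
Rewriting, the integral becomes -4·∫ 1/u du = -4·log(u).
Substituting back, u = t**3 - 3.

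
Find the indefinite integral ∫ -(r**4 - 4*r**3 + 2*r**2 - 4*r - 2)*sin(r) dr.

r**4*cos(r) - 4*r**3*sin(r) - 4*r**3*cos(r) + 12*r**2*sin(r) - 10*r**2*cos(r) + 20*r*sin(r) + 20*r*cos(r) - 20*sin(r) + 18*cos(r) + C

Use integration by parts with u = r**4 - 4*r**3 + 2*r**2 - 4*r - 2, dv = -sin(r) dr, so v = cos(r).
Apply parts 4 times (tabular method): alternate signs, differentiate u down to 0, integrate dv up.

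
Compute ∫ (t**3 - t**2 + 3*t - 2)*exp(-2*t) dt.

Use integration by parts with u = t**3 - t**2 + 3*t - 2, dv = exp(-2*t) dt, so v = -exp(-2*t)/2.
Apply parts 3 times (tabular method): alternate signs, differentiate u down to 0, integrate dv up.

(-4*t**3 - 2*t**2 - 14*t + 1)*exp(-2*t)/8 + C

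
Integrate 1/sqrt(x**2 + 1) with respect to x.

log(x + sqrt(x**2 + 1)) + C

Substitute x = tan(θ), so dx = sec(θ)^2 dθ and the radical becomes sqrt(x**2 + 1) = sec(θ) by the Pythagorean identity.
Integrate the resulting trig expression in θ, then back-substitute tan(θ) = x, sec(θ) = sqrt(x**2 + 1) (absorbing any constant into C).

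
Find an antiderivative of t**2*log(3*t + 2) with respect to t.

Use integration by parts with u = log(3*t + 2), dv = t**2 dt.
Then du = 3/(3*t + 2) dt and v = t**3/3.

t**3*log(3*t + 2)/3 - t**3/9 + t**2/9 - 4*t/27 + 8*log(3*t + 2)/81 + C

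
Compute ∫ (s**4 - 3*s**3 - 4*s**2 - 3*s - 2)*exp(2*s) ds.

(4*s**4 - 20*s**3 + 14*s**2 - 26*s + 5)*exp(2*s)/8 + C

Use integration by parts with u = s**4 - 3*s**3 - 4*s**2 - 3*s - 2, dv = exp(2*s) ds, so v = exp(2*s)/2.
Apply parts 4 times (tabular method): alternate signs, differentiate u down to 0, integrate dv up.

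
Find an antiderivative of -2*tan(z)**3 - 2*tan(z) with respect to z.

Let u = tan(z), so du = (tan(z)**2 + 1) dz.
Rewriting, the integral becomes -2·∫ u^1 du = -2·u^2/2.
Substituting back, u = tan(z).

-tan(z)**2 + C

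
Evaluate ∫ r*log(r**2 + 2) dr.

r**2*log(r**2 + 2)/2 - r**2/2 + log(r**2 + 2) + C

Let u = r**2 + 2, so du = (2*r) dr.
The integral becomes (1/2)·∫ log(u) du; integrate by parts with u′=log(u), dv′=du.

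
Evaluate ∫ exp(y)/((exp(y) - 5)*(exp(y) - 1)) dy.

Let u = e^y, du = e^y dy.
The integral becomes ∫ du/((u-5)(u-1)); decompose into partial fractions.

log(exp(y) - 5)/4 - log(exp(y) - 1)/4 + C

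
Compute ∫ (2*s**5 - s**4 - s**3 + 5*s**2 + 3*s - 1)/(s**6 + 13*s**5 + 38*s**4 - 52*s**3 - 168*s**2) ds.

-139*log(s)/7056 + 65*log(s - 2)/1152 + 59*log(s + 2)/320 - 16471*log(s + 6)/1152 + 35449*log(s + 7)/2205 - 1/(168*s) + C

Factor the denominator: s**2*(s - 2)*(s + 2)*(s + 6)*(s + 7).
Partial-fraction decomposition: 35449/(2205*(s + 7)) - 16471/(1152*(s + 6)) + 59/(320*(s + 2)) + 65/(1152*(s - 2)) - 139/(7056*s) + 1/(168*s**2).
Integrate each term; A/(s−a) gives A·log|s−a|; A/(s−a)² gives −A/(s−a).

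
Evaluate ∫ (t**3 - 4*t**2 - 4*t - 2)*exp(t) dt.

Use integration by parts with u = t**3 - 4*t**2 - 4*t - 2, dv = exp(t) dt, so v = exp(t).
Apply parts 3 times (tabular method): alternate signs, differentiate u down to 0, integrate dv up.

(t**3 - 7*t**2 + 10*t - 12)*exp(t) + C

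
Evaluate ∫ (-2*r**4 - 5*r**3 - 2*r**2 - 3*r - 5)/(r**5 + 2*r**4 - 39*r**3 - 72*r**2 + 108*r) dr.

Factor the denominator: r*(r - 6)*(r - 1)*(r + 3)*(r + 6).
Partial-fraction decomposition: -1571/(1512*(r + 6)) + 41/(324*(r + 3)) + 17/(140*(r - 1)) - 3767/(3240*(r - 6)) - 5/(108*r).
Integrate each term: A/(r−a) contributes A·log|r−a|.

-5*log(r)/108 - 3767*log(r - 6)/3240 + 17*log(r - 1)/140 + 41*log(r + 3)/324 - 1571*log(r + 6)/1512 + C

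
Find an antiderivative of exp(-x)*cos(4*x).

Let I denote the integral. Integrate by parts with u = cos(4*x), dv = exp(-x) dx, so v = -exp(-x): I = -exp(-x)*cos(4*x) − 4·∫ exp(-x)*sin(4*x) dx.
Apply parts again with u = sin(4*x), dv = exp(-x) dx: ∫ exp(-x)*sin(4*x) dx = -exp(-x)*sin(4*x) + 4·I. Substituting back brings back I: I = 4*exp(-x)*sin(4*x) - exp(-x)*cos(4*x) − 16·I.
Solving for I: (1 + 16)·I equals the remaining terms, so I = (1/17)·(4*exp(-x)*sin(4*x) - exp(-x)*cos(4*x)).

4*exp(-x)*sin(4*x)/17 - exp(-x)*cos(4*x)/17 + C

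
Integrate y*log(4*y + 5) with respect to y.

y**2*log(4*y + 5)/2 - y**2/4 + 5*y/8 - 25*log(4*y + 5)/32 + C

Use integration by parts with u = log(4*y + 5), dv = y dy.
Then du = 4/(4*y + 5) dy and v = y**2/2.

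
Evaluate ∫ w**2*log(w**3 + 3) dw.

w**3*log(w**3 + 3)/3 - w**3/3 + log(w**3 + 3) + C

Let u = w**3 + 3, so du = (3*w**2) dw.
The integral becomes (1/3)·∫ log(u) du; integrate by parts with u′=log(u), dv′=du.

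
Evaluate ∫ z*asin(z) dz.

Use integration by parts with u = arcsin(z), dv = z dz.
Then du = 1/sqrt(-z**2 + 1) dz.

z**2*asin(z)/2 + z*sqrt(-z**2 + 1)/4 - asin(z)/4 + C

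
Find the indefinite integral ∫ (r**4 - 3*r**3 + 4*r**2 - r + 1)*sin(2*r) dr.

Use integration by parts with u = r**4 - 3*r**3 + 4*r**2 - r + 1, dv = sin(2*r) dr, so v = -cos(2*r)/2.
Apply parts 4 times (tabular method): alternate signs, differentiate u down to 0, integrate dv up.

-r**4*cos(2*r)/2 + r**3*sin(2*r) + 3*r**3*cos(2*r)/2 - 9*r**2*sin(2*r)/4 - r**2*cos(2*r)/2 + r*sin(2*r)/2 - 7*r*cos(2*r)/4 + 7*sin(2*r)/8 - cos(2*r)/4 + C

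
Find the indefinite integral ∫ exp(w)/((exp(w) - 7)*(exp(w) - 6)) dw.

Let u = e^w, du = e^w dw.
The integral becomes ∫ du/((u-7)(u-6)); decompose into partial fractions.

log(exp(w) - 7) - log(exp(w) - 6) + C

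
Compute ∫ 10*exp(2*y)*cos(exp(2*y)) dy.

Let u = exp(2*y), so du = (2*exp(2*y)) dy.
Rewriting, the integral becomes 5·∫ cos(u) du = 5·sin(u).
Substituting back, u = exp(2*y).

5*sin(exp(2*y)) + C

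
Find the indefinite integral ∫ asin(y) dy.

Use integration by parts with u = arcsin(y), dv = dy.
Then du = 1/sqrt(-y**2 + 1) dy.

y*asin(y) + sqrt(-y**2 + 1) + C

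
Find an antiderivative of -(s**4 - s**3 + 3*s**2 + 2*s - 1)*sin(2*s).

s**4*cos(2*s)/2 - s**3*sin(2*s) - s**3*cos(2*s)/2 + 3*s**2*sin(2*s)/4 + 7*s*cos(2*s)/4 - 7*sin(2*s)/8 - cos(2*s)/2 + C

Use integration by parts with u = s**4 - s**3 + 3*s**2 + 2*s - 1, dv = -sin(2*s) ds, so v = cos(2*s)/2.
Apply parts 4 times (tabular method): alternate signs, differentiate u down to 0, integrate dv up.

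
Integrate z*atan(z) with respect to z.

z**2*atan(z)/2 - z/2 + atan(z)/2 + C

Use integration by parts with u = arctan(z), dv = z dz.
Then du = 1/(z**2 + 1) dz.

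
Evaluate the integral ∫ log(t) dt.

t*log(t) - t + C

Use integration by parts with u = log(t), dv = dt.
Then du = 1/t dt and v = t.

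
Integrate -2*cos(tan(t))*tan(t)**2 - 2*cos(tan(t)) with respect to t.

Let u = tan(t), so du = (tan(t)**2 + 1) dt.
Rewriting, the integral becomes -2·∫ cos(u) du = -2·sin(u).
Substituting back, u = tan(t).

-2*sin(tan(t)) + C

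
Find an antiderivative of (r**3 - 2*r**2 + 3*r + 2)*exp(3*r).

(3*r**3 - 9*r**2 + 15*r + 1)*exp(3*r)/9 + C

Use integration by parts with u = r**3 - 2*r**2 + 3*r + 2, dv = exp(3*r) dr, so v = exp(3*r)/3.
Apply parts 3 times (tabular method): alternate signs, differentiate u down to 0, integrate dv up.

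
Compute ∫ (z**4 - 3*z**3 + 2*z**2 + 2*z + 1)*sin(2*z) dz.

Use integration by parts with u = z**4 - 3*z**3 + 2*z**2 + 2*z + 1, dv = sin(2*z) dz, so v = -cos(2*z)/2.
Apply parts 4 times (tabular method): alternate signs, differentiate u down to 0, integrate dv up.

-z**4*cos(2*z)/2 + z**3*sin(2*z) + 3*z**3*cos(2*z)/2 - 9*z**2*sin(2*z)/4 + z**2*cos(2*z)/2 - z*sin(2*z)/2 - 13*z*cos(2*z)/4 + 13*sin(2*z)/8 - 3*cos(2*z)/4 + C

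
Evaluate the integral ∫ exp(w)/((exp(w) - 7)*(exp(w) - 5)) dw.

Let u = e^w, du = e^w dw.
The integral becomes ∫ du/((u-7)(u-5)); decompose into partial fractions.

log(exp(w) - 7)/2 - log(exp(w) - 5)/2 + C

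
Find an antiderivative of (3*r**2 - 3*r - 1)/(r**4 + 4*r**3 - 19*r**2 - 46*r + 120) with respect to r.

Factor the denominator: (r - 3)*(r - 2)*(r + 4)*(r + 5).
Partial-fraction decomposition: -89/(56*(r + 5)) + 59/(42*(r + 4)) - 5/(42*(r - 2)) + 17/(56*(r - 3)).
Integrate each term: A/(r−a) contributes A·log|r−a|.

17*log(r - 3)/56 - 5*log(r - 2)/42 + 59*log(r + 4)/42 - 89*log(r + 5)/56 + C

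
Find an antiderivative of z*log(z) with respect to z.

Use integration by parts with u = log(z), dv = z dz.
Then du = 1/z dz and v = z**2/2.

z**2*log(z)/2 - z**2/4 + C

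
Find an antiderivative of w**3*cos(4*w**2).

w**2*sin(4*w**2)/8 + cos(4*w**2)/32 + C

Let u = w², du = 2w dw; rewrite as (1/2)∫ u^1·cos(4u) du.
Now integrate by parts 1 time.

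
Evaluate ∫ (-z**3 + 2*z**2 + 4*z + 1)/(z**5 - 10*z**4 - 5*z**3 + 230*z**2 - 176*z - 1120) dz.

-4*log(z - 7)/11 + 3*log(z - 5)/7 - 5*log(z - 4)/48 - log(z + 2)/84 + 9*log(z + 4)/176 + C

Factor the denominator: (z - 7)*(z - 5)*(z - 4)*(z + 2)*(z + 4).
Partial-fraction decomposition: 9/(176*(z + 4)) - 1/(84*(z + 2)) - 5/(48*(z - 4)) + 3/(7*(z - 5)) - 4/(11*(z - 7)).
Integrate each term: A/(z−a) contributes A·log|z−a|.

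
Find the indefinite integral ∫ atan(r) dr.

Use integration by parts with u = arctan(r), dv = dr.
Then du = 1/(r**2 + 1) dr.

r*atan(r) - log(r**2 + 1)/2 + C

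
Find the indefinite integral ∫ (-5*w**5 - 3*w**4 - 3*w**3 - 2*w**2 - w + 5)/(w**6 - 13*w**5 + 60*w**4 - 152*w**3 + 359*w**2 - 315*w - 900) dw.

99887*log(w - 5)/2312 - 6111*log(w - 4)/125 - log(w + 1)/200 + 99601*log(w**2 + 9)/289000 - 87271*atan(w/3)/433500 + 5975/(68*w - 340) + C

Factor the denominator: (w - 5)**2*(w - 4)*(w + 1)*(w**2 + 9).
Partial-fraction decomposition: (99601*w - 87271)/(144500*(w**2 + 9)) - 1/(200*(w + 1)) - 6111/(125*(w - 4)) + 99887/(2312*(w - 5)) - 5975/(68*(w - 5)**2).
Integrate each term; A/(w−a) gives A·log|w−a|; the (Bw+D)/(w²+p²) term gives a log and an atan.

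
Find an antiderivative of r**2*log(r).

r**3*log(r)/3 - r**3/9 + C

Use integration by parts with u = log(r), dv = r**2 dr.
Then du = 1/r dr and v = r**3/3.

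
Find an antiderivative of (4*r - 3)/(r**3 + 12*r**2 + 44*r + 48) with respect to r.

-11*log(r + 2)/8 + 19*log(r + 4)/4 - 27*log(r + 6)/8 + C

Factor the denominator: (r + 2)*(r + 4)*(r + 6).
Partial-fraction decomposition: -27/(8*(r + 6)) + 19/(4*(r + 4)) - 11/(8*(r + 2)).
Integrate each term: A/(r−a) contributes A·log|r−a|.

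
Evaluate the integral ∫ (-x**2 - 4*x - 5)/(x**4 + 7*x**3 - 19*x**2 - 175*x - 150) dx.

-5*log(x - 5)/66 + log(x + 1)/60 - log(x + 5)/4 + 17*log(x + 6)/55 + C

Factor the denominator: (x - 5)*(x + 1)*(x + 5)*(x + 6).
Partial-fraction decomposition: 17/(55*(x + 6)) - 1/(4*(x + 5)) + 1/(60*(x + 1)) - 5/(66*(x - 5)).
Integrate each term: A/(x−a) contributes A·log|x−a|.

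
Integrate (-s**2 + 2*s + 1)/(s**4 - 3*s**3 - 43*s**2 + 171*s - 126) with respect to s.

-23*log(s - 6)/195 + log(s - 3)/30 + log(s - 1)/40 + 31*log(s + 7)/520 + C

Factor the denominator: (s - 6)*(s - 3)*(s - 1)*(s + 7).
Partial-fraction decomposition: 31/(520*(s + 7)) + 1/(40*(s - 1)) + 1/(30*(s - 3)) - 23/(195*(s - 6)).
Integrate each term: A/(s−a) contributes A·log|s−a|.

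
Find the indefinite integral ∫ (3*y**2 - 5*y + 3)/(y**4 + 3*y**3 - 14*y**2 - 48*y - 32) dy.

31*log(y - 4)/240 - 11*log(y + 1)/15 + 25*log(y + 2)/12 - 71*log(y + 4)/48 + C

Factor the denominator: (y - 4)*(y + 1)*(y + 2)*(y + 4).
Partial-fraction decomposition: -71/(48*(y + 4)) + 25/(12*(y + 2)) - 11/(15*(y + 1)) + 31/(240*(y - 4)).
Integrate each term: A/(y−a) contributes A·log|y−a|.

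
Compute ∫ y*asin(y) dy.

Use integration by parts with u = arcsin(y), dv = y dy.
Then du = 1/sqrt(-y**2 + 1) dy.

y**2*asin(y)/2 + y*sqrt(-y**2 + 1)/4 - asin(y)/4 + C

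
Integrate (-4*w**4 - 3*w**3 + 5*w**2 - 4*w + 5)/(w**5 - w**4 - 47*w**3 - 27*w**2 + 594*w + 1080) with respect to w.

Factor the denominator: (w - 6)*(w - 5)*(w + 3)**2*(w + 4).
Partial-fraction decomposition: -731/(90*(w + 4)) + 32779/(5184*(w + 3)) - 181/(72*(w + 3)**2) + 2765/(576*(w - 5)) - 5671/(810*(w - 6)).
Integrate each term; A/(w−a) gives A·log|w−a|; A/(w−a)² gives −A/(w−a).

-5671*log(w - 6)/810 + 2765*log(w - 5)/576 + 32779*log(w + 3)/5184 - 731*log(w + 4)/90 + 181/(72*w + 216) + C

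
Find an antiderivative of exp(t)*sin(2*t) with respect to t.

exp(t)*sin(2*t)/5 - 2*exp(t)*cos(2*t)/5 + C

Let I denote the integral. Integrate by parts with u = sin(2*t), dv = exp(t) dt, so v = exp(t): I = exp(t)*sin(2*t) − 2·∫ exp(t)*cos(2*t) dt.
Apply parts again with u = cos(2*t), dv = exp(t) dt: ∫ exp(t)*cos(2*t) dt = exp(t)*cos(2*t) + 2·I. Substituting back brings back I: I = exp(t)*sin(2*t) - 2*exp(t)*cos(2*t) − 4·I.
Solving for I: (1 + 4)·I equals the remaining terms, so I = (1/5)·(exp(t)*sin(2*t) - 2*exp(t)*cos(2*t)).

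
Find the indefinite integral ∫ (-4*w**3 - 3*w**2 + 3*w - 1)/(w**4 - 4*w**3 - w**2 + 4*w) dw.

-log(w)/4 - 293*log(w - 4)/60 + 5*log(w - 1)/6 + 3*log(w + 1)/10 + C

Factor the denominator: w*(w - 4)*(w - 1)*(w + 1).
Partial-fraction decomposition: 3/(10*(w + 1)) + 5/(6*(w - 1)) - 293/(60*(w - 4)) - 1/(4*w).
Integrate each term: A/(w−a) contributes A·log|w−a|.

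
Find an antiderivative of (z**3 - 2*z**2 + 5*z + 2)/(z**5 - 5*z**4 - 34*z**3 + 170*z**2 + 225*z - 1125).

-279*log(z - 5)/3200 + 13*log(z - 3)/96 + 29*log(z + 3)/384 - 99*log(z + 5)/800 - 51/(80*z - 400) + C

Factor the denominator: (z - 5)**2*(z - 3)*(z + 3)*(z + 5).
Partial-fraction decomposition: -99/(800*(z + 5)) + 29/(384*(z + 3)) + 13/(96*(z - 3)) - 279/(3200*(z - 5)) + 51/(80*(z - 5)**2).
Integrate each term; A/(z−a) gives A·log|z−a|; A/(z−a)² gives −A/(z−a).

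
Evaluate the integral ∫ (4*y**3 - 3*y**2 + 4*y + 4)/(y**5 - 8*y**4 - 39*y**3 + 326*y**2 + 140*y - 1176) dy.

12137*log(y - 7)/114075 + log(y - 2)/25 + log(y + 2)/27 - 31*log(y + 6)/169 - 419/(195*y - 1365) + C

Factor the denominator: (y - 7)**2*(y - 2)*(y + 2)*(y + 6).
Partial-fraction decomposition: -31/(169*(y + 6)) + 1/(27*(y + 2)) + 1/(25*(y - 2)) + 12137/(114075*(y - 7)) + 419/(195*(y - 7)**2).
Integrate each term; A/(y−a) gives A·log|y−a|; A/(y−a)² gives −A/(y−a).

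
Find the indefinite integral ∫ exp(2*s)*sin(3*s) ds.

2*exp(2*s)*sin(3*s)/13 - 3*exp(2*s)*cos(3*s)/13 + C

Let I denote the integral. Integrate by parts with u = sin(3*s), dv = exp(2*s) ds, so v = exp(2*s)/2: I = exp(2*s)*sin(3*s)/2 − (3/2)·∫ exp(2*s)*cos(3*s) ds.
Apply parts again with u = cos(3*s), dv = exp(2*s) ds: ∫ exp(2*s)*cos(3*s) ds = exp(2*s)*cos(3*s)/2 + (3/2)·I. Substituting back brings back I: I = exp(2*s)*sin(3*s)/2 - 3*exp(2*s)*cos(3*s)/4 − (9/4)·I.
Solving for I: (1 + 9/4)·I equals the remaining terms, so I = (4/13)·(exp(2*s)*sin(3*s)/2 - 3*exp(2*s)*cos(3*s)/4).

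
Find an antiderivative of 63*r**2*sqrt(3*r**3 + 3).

14*(3*r**3 + 3)**(3/2)/3 + C

Let u = 3*r**3 + 3, so du = (9*r**2) dr.
Rewriting, the integral becomes 7·∫ √u du = 7·(2/3)u^(3/2).
Substituting back, u = 3*r**3 + 3.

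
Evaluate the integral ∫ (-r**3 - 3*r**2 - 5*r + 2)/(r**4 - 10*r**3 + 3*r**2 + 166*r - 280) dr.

Factor the denominator: (r - 7)*(r - 5)*(r - 2)*(r + 4).
Partial-fraction decomposition: -19/(297*(r + 4)) - 14/(45*(r - 2)) + 223/(54*(r - 5)) - 523/(110*(r - 7)).
Integrate each term: A/(r−a) contributes A·log|r−a|.

-523*log(r - 7)/110 + 223*log(r - 5)/54 - 14*log(r - 2)/45 - 19*log(r + 4)/297 + C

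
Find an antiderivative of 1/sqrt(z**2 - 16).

log(z + sqrt(z**2 - 16)) + C

Substitute z = 4·sec(θ), so dz = 4·sec(θ)*tan(θ) dθ and the radical becomes sqrt(z**2 - 16) = 4·tan(θ) by the Pythagorean identity.
Integrate the resulting trig expression in θ, then back-substitute sec(θ) = z/4, tan(θ) = sqrt(z**2 - 16)/4 (absorbing any constant into C).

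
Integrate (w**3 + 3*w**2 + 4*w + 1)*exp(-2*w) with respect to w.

(-4*w**3 - 18*w**2 - 34*w - 21)*exp(-2*w)/8 + C

Use integration by parts with u = w**3 + 3*w**2 + 4*w + 1, dv = exp(-2*w) dw, so v = -exp(-2*w)/2.
Apply parts 3 times (tabular method): alternate signs, differentiate u down to 0, integrate dv up.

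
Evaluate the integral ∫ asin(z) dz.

Use integration by parts with u = arcsin(z), dv = dz.
Then du = 1/sqrt(-z**2 + 1) dz.

z*asin(z) + sqrt(-z**2 + 1) + C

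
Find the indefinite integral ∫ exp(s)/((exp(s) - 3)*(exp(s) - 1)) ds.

Let u = e^s, du = e^s ds.
The integral becomes ∫ du/((u-3)(u-1)); decompose into partial fractions.

log(exp(s) - 3)/2 - log(exp(s) - 1)/2 + C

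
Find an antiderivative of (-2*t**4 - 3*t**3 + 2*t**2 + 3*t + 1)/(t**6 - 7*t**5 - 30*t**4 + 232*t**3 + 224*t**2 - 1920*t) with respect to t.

Factor the denominator: t*(t - 6)*(t - 5)*(t - 4)*(t + 4)**2.
Partial-fraction decomposition: 64711/(1036800*(t + 4)) - 299/(2880*(t + 4)**2) - 659/(512*(t - 4)) + 1559/(405*(t - 5)) - 3149/(1200*(t - 6)) - 1/(1920*t).
Integrate each term; A/(t−a) gives A·log|t−a|; A/(t−a)² gives −A/(t−a).

-log(t)/1920 - 3149*log(t - 6)/1200 + 1559*log(t - 5)/405 - 659*log(t - 4)/512 + 64711*log(t + 4)/1036800 + 299/(2880*t + 11520) + C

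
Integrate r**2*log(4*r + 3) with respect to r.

r**3*log(4*r + 3)/3 - r**3/9 + r**2/8 - 3*r/16 + 9*log(4*r + 3)/64 + C

Use integration by parts with u = log(4*r + 3), dv = r**2 dr.
Then du = 4/(4*r + 3) dr and v = r**3/3.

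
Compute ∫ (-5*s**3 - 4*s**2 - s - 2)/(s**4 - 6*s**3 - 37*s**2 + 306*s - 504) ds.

-616*log(s - 6)/39 + 195*log(s - 4)/11 - 88*log(s - 3)/15 - 762*log(s + 7)/715 + C

Factor the denominator: (s - 6)*(s - 4)*(s - 3)*(s + 7).
Partial-fraction decomposition: -762/(715*(s + 7)) - 88/(15*(s - 3)) + 195/(11*(s - 4)) - 616/(39*(s - 6)).
Integrate each term: A/(s−a) contributes A·log|s−a|.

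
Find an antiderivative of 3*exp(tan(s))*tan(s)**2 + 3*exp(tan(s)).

Let u = tan(s), so du = (tan(s)**2 + 1) ds.
Rewriting, the integral becomes 3·∫ e^u du = 3·e^u.
Substituting back, u = tan(s).

3*exp(tan(s)) + C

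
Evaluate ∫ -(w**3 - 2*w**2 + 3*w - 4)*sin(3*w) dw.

Use integration by parts with u = w**3 - 2*w**2 + 3*w - 4, dv = -sin(3*w) dw, so v = cos(3*w)/3.
Apply parts 3 times (tabular method): alternate signs, differentiate u down to 0, integrate dv up.

w**3*cos(3*w)/3 - w**2*sin(3*w)/3 - 2*w**2*cos(3*w)/3 + 4*w*sin(3*w)/9 + 7*w*cos(3*w)/9 - 7*sin(3*w)/27 - 32*cos(3*w)/27 + C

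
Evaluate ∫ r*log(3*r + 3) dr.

r**2*log(3*r + 3)/2 - r**2/4 + r/2 - log(r + 1)/2 + C

Use integration by parts with u = log(3*r + 3), dv = r dr.
Then du = 3/(3*r + 3) dr and v = r**2/2.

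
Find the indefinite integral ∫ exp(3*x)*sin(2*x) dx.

Let I denote the integral. Integrate by parts with u = sin(2*x), dv = exp(3*x) dx, so v = exp(3*x)/3: I = exp(3*x)*sin(2*x)/3 − (2/3)·∫ exp(3*x)*cos(2*x) dx.
Apply parts again with u = cos(2*x), dv = exp(3*x) dx: ∫ exp(3*x)*cos(2*x) dx = exp(3*x)*cos(2*x)/3 + (2/3)·I. Substituting back brings back I: I = exp(3*x)*sin(2*x)/3 - 2*exp(3*x)*cos(2*x)/9 − (4/9)·I.
Solving for I: (1 + 4/9)·I equals the remaining terms, so I = (9/13)·(exp(3*x)*sin(2*x)/3 - 2*exp(3*x)*cos(2*x)/9).

3*exp(3*x)*sin(2*x)/13 - 2*exp(3*x)*cos(2*x)/13 + C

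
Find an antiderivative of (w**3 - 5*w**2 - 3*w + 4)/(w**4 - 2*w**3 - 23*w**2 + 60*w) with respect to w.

Factor the denominator: w*(w - 4)*(w - 3)*(w + 5).
Partial-fraction decomposition: 77/(120*(w + 5)) + 23/(24*(w - 3)) - 2/(3*(w - 4)) + 1/(15*w).
Integrate each term: A/(w−a) contributes A·log|w−a|.

log(w)/15 - 2*log(w - 4)/3 + 23*log(w - 3)/24 + 77*log(w + 5)/120 + C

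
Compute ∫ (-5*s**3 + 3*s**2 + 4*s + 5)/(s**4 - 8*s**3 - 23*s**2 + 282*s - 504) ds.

Factor the denominator: (s - 7)*(s - 4)*(s - 3)*(s + 6).
Partial-fraction decomposition: -1169/(1170*(s + 6)) - 91/(36*(s - 3)) + 251/(30*(s - 4)) - 1535/(156*(s - 7)).
Integrate each term: A/(s−a) contributes A·log|s−a|.

-1535*log(s - 7)/156 + 251*log(s - 4)/30 - 91*log(s - 3)/36 - 1169*log(s + 6)/1170 + C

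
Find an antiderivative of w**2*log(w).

w**3*log(w)/3 - w**3/9 + C

Use integration by parts with u = log(w), dv = w**2 dw.
Then du = 1/w dw and v = w**3/3.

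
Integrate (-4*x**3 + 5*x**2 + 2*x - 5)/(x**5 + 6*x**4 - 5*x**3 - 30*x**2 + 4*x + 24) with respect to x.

-13*log(x - 2)/96 + log(x - 1)/21 + log(x + 1)/15 - 43*log(x + 2)/48 + 1027*log(x + 6)/1120 + C

Factor the denominator: (x - 2)*(x - 1)*(x + 1)*(x + 2)*(x + 6).
Partial-fraction decomposition: 1027/(1120*(x + 6)) - 43/(48*(x + 2)) + 1/(15*(x + 1)) + 1/(21*(x - 1)) - 13/(96*(x - 2)).
Integrate each term: A/(x−a) contributes A·log|x−a|.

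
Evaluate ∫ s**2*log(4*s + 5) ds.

Use integration by parts with u = log(4*s + 5), dv = s**2 ds.
Then du = 4/(4*s + 5) ds and v = s**3/3.

s**3*log(4*s + 5)/3 - s**3/9 + 5*s**2/24 - 25*s/48 + 125*log(4*s + 5)/192 + C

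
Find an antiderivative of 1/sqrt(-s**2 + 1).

Substitute s = sin(θ), so ds = cos(θ) dθ and the radical becomes sqrt(-s**2 + 1) = cos(θ) by the Pythagorean identity.
Integrate the resulting trig expression in θ, then back-substitute θ = asin(s), sin(θ) = s, cos(θ) = sqrt(-s**2 + 1) (absorbing any constant into C).

asin(s) + C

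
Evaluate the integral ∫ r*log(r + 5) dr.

r**2*log(r + 5)/2 - r**2/4 + 5*r/2 - 25*log(r + 5)/2 + C

Use integration by parts with u = log(r + 5), dv = r dr.
Then du = 1/(r + 5) dr and v = r**2/2.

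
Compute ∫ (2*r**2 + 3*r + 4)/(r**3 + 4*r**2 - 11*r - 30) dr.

Factor the denominator: (r - 3)*(r + 2)*(r + 5).
Partial-fraction decomposition: 13/(8*(r + 5)) - 2/(5*(r + 2)) + 31/(40*(r - 3)).
Integrate each term: A/(r−a) contributes A·log|r−a|.

31*log(r - 3)/40 - 2*log(r + 2)/5 + 13*log(r + 5)/8 + C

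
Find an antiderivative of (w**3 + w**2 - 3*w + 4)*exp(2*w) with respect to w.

(4*w**3 - 2*w**2 - 10*w + 21)*exp(2*w)/8 + C

Use integration by parts with u = w**3 + w**2 - 3*w + 4, dv = exp(2*w) dw, so v = exp(2*w)/2.
Apply parts 3 times (tabular method): alternate signs, differentiate u down to 0, integrate dv up.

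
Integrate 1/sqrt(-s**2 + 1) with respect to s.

asin(s) + C

Substitute s = sin(θ), so ds = cos(θ) dθ and the radical becomes sqrt(-s**2 + 1) = cos(θ) by the Pythagorean identity.
Integrate the resulting trig expression in θ, then back-substitute θ = asin(s), sin(θ) = s, cos(θ) = sqrt(-s**2 + 1) (absorbing any constant into C).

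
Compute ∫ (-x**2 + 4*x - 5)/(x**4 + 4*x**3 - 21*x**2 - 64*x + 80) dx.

-5*log(x - 4)/216 + log(x - 1)/45 - 37*log(x + 4)/40 + 25*log(x + 5)/27 + C

Factor the denominator: (x - 4)*(x - 1)*(x + 4)*(x + 5).
Partial-fraction decomposition: 25/(27*(x + 5)) - 37/(40*(x + 4)) + 1/(45*(x - 1)) - 5/(216*(x - 4)).
Integrate each term: A/(x−a) contributes A·log|x−a|.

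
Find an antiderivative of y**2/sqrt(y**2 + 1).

Substitute y = tan(θ), so dy = sec(θ)^2 dθ and the radical becomes sqrt(y**2 + 1) = sec(θ) by the Pythagorean identity.
Integrate the resulting trig expression in θ, then back-substitute tan(θ) = y, sec(θ) = sqrt(y**2 + 1) (absorbing any constant into C).

y*sqrt(y**2 + 1)/2 - log(y + sqrt(y**2 + 1))/2 + C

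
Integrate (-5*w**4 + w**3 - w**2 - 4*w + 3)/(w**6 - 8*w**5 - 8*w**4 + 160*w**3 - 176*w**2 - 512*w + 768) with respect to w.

Factor the denominator: (w - 6)*(w - 4)*(w - 2)**2*(w + 2)*(w + 4).
Partial-fraction decomposition: 149/(640*(w + 4)) - 27/(512*(w + 2)) - 61/(64*(w - 2)) - 27/(64*(w - 2)**2) + 415/(128*(w - 4)) - 6321/(2560*(w - 6)).
Integrate each term; A/(w−a) gives A·log|w−a|; A/(w−a)² gives −A/(w−a).

-6321*log(w - 6)/2560 + 415*log(w - 4)/128 - 61*log(w - 2)/64 - 27*log(w + 2)/512 + 149*log(w + 4)/640 + 27/(64*w - 128) + C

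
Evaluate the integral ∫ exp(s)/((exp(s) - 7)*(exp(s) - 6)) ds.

log(exp(s) - 7) - log(exp(s) - 6) + C

Let u = e^s, du = e^s ds.
The integral becomes ∫ du/((u-6)(u-7)); decompose into partial fractions.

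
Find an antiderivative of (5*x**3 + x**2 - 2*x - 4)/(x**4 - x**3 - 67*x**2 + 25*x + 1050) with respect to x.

Factor the denominator: (x - 7)*(x - 5)*(x + 5)*(x + 6).
Partial-fraction decomposition: 1036/(143*(x + 6)) - 99/(20*(x + 5)) - 159/(55*(x - 5)) + 291/(52*(x - 7)).
Integrate each term: A/(x−a) contributes A·log|x−a|.

291*log(x - 7)/52 - 159*log(x - 5)/55 - 99*log(x + 5)/20 + 1036*log(x + 6)/143 + C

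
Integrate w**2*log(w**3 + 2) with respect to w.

w**3*log(w**3 + 2)/3 - w**3/3 + 2*log(w**3 + 2)/3 + C

Let u = w**3 + 2, so du = (3*w**2) dw.
The integral becomes (1/3)·∫ log(u) du; integrate by parts with u′=log(u), dv′=du.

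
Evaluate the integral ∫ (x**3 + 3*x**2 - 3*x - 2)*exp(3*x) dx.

(9*x**3 + 18*x**2 - 39*x - 5)*exp(3*x)/27 + C

Use integration by parts with u = x**3 + 3*x**2 - 3*x - 2, dv = exp(3*x) dx, so v = exp(3*x)/3.
Apply parts 3 times (tabular method): alternate signs, differentiate u down to 0, integrate dv up.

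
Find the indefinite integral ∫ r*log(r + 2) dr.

r**2*log(r + 2)/2 - r**2/4 + r - 2*log(r + 2) + C

Use integration by parts with u = log(r + 2), dv = r dr.
Then du = 1/(r + 2) dr and v = r**2/2.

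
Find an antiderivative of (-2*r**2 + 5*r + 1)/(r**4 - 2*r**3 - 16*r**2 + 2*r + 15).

Factor the denominator: (r - 5)*(r - 1)*(r + 1)*(r + 3).
Partial-fraction decomposition: 1/(2*(r + 3)) - 1/(4*(r + 1)) - 1/(8*(r - 1)) - 1/(8*(r - 5)).
Integrate each term: A/(r−a) contributes A·log|r−a|.

-log(r + 1)/4 + log(r + 3)/2 - log(r**2 - 6*r + 5)/8 + C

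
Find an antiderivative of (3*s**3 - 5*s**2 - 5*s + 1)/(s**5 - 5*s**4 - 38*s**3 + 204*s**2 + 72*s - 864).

Factor the denominator: (s - 6)*(s - 4)*(s - 3)*(s + 2)*(s + 6).
Partial-fraction decomposition: -797/(4320*(s + 6)) + 11/(320*(s + 2)) + 22/(135*(s - 3)) - 31/(40*(s - 4)) + 439/(576*(s - 6)).
Integrate each term: A/(s−a) contributes A·log|s−a|.

439*log(s - 6)/576 - 31*log(s - 4)/40 + 22*log(s - 3)/135 + 11*log(s + 2)/320 - 797*log(s + 6)/4320 + C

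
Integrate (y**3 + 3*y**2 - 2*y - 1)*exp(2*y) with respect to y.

Use integration by parts with u = y**3 + 3*y**2 - 2*y - 1, dv = exp(2*y) dy, so v = exp(2*y)/2.
Apply parts 3 times (tabular method): alternate signs, differentiate u down to 0, integrate dv up.

(4*y**3 + 6*y**2 - 14*y + 3)*exp(2*y)/8 + C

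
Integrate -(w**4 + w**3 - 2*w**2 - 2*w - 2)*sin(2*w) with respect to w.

Use integration by parts with u = w**4 + w**3 - 2*w**2 - 2*w - 2, dv = -sin(2*w) dw, so v = cos(2*w)/2.
Apply parts 4 times (tabular method): alternate signs, differentiate u down to 0, integrate dv up.

w**4*cos(2*w)/2 - w**3*sin(2*w) + w**3*cos(2*w)/2 - 3*w**2*sin(2*w)/4 - 5*w**2*cos(2*w)/2 + 5*w*sin(2*w)/2 - 7*w*cos(2*w)/4 + 7*sin(2*w)/8 + cos(2*w)/4 + C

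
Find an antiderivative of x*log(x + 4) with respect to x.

Use integration by parts with u = log(x + 4), dv = x dx.
Then du = 1/(x + 4) dx and v = x**2/2.

x**2*log(x + 4)/2 - x**2/4 + 2*x - 8*log(x + 4) + C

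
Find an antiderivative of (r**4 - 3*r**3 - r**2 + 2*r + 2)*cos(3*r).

Use integration by parts with u = r**4 - 3*r**3 - r**2 + 2*r + 2, dv = cos(3*r) dr, so v = sin(3*r)/3.
Apply parts 4 times (tabular method): alternate signs, differentiate u down to 0, integrate dv up.

r**4*sin(3*r)/3 - r**3*sin(3*r) + 4*r**3*cos(3*r)/9 - 7*r**2*sin(3*r)/9 - r**2*cos(3*r) + 4*r*sin(3*r)/3 - 14*r*cos(3*r)/27 + 68*sin(3*r)/81 + 4*cos(3*r)/9 + C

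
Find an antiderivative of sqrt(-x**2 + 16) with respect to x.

x*sqrt(-x**2 + 16)/2 + 8*asin(x/4) + C

Substitute x = 4·sin(θ), so dx = 4·cos(θ) dθ and the radical becomes sqrt(-x**2 + 16) = 4·cos(θ) by the Pythagorean identity.
Integrate the resulting trig expression in θ, then back-substitute θ = asin(x/4), sin(θ) = x/4, cos(θ) = sqrt(-x**2 + 16)/4 (absorbing any constant into C).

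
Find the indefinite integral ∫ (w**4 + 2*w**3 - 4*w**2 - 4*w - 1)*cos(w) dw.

w**4*sin(w) + 2*w**3*sin(w) + 4*w**3*cos(w) - 16*w**2*sin(w) + 6*w**2*cos(w) - 16*w*sin(w) - 32*w*cos(w) + 31*sin(w) - 16*cos(w) + C

Use integration by parts with u = w**4 + 2*w**3 - 4*w**2 - 4*w - 1, dv = cos(w) dw, so v = sin(w).
Apply parts 4 times (tabular method): alternate signs, differentiate u down to 0, integrate dv up.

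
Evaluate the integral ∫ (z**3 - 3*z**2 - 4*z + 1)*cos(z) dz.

z**3*sin(z) - 3*z**2*sin(z) + 3*z**2*cos(z) - 10*z*sin(z) - 6*z*cos(z) + 7*sin(z) - 10*cos(z) + C

Use integration by parts with u = z**3 - 3*z**2 - 4*z + 1, dv = cos(z) dz, so v = sin(z).
Apply parts 3 times (tabular method): alternate signs, differentiate u down to 0, integrate dv up.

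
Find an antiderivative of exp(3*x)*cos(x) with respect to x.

exp(3*x)*sin(x)/10 + 3*exp(3*x)*cos(x)/10 + C

Let I denote the integral. Integrate by parts with u = cos(x), dv = exp(3*x) dx, so v = exp(3*x)/3: I = exp(3*x)*cos(x)/3 + (1/3)·∫ exp(3*x)*sin(x) dx.
Apply parts again with u = sin(x), dv = exp(3*x) dx: ∫ exp(3*x)*sin(x) dx = exp(3*x)*sin(x)/3 − (1/3)·I. Substituting back brings back I: I = exp(3*x)*sin(x)/9 + exp(3*x)*cos(x)/3 − (1/9)·I.
Solving for I: (1 + 1/9)·I equals the remaining terms, so I = (9/10)·(exp(3*x)*sin(x)/9 + exp(3*x)*cos(x)/3).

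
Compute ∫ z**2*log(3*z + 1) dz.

z**3*log(3*z + 1)/3 - z**3/9 + z**2/18 - z/27 + log(3*z + 1)/81 + C

Use integration by parts with u = log(3*z + 1), dv = z**2 dz.
Then du = 3/(3*z + 1) dz and v = z**3/3.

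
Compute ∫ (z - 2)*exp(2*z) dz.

(2*z - 5)*exp(2*z)/4 + C

Use integration by parts with u = z - 2, dv = exp(2*z) dz, so v = exp(2*z)/2.
Apply parts 1 times (tabular method): alternate signs, differentiate u down to 0, integrate dv up.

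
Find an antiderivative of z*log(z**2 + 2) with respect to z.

z**2*log(z**2 + 2)/2 - z**2/2 + log(z**2 + 2) + C

Let u = z**2 + 2, so du = (2*z) dz.
The integral becomes (1/2)·∫ log(u) du; integrate by parts with u′=log(u), dv′=du.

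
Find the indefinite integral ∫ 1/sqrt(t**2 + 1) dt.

Substitute t = tan(θ), so dt = sec(θ)^2 dθ and the radical becomes sqrt(t**2 + 1) = sec(θ) by the Pythagorean identity.
Integrate the resulting trig expression in θ, then back-substitute tan(θ) = t, sec(θ) = sqrt(t**2 + 1) (absorbing any constant into C).

log(t + sqrt(t**2 + 1)) + C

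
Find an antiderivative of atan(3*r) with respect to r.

Use integration by parts with u = arctan(3*r), dv = dr.
Then du = 3/(9*r**2 + 1) dr.

r*atan(3*r) - log(9*r**2 + 1)/6 + C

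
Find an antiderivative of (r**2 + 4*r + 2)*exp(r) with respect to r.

(r**2 + 2*r)*exp(r) + C

Use integration by parts with u = r**2 + 4*r + 2, dv = exp(r) dr, so v = exp(r).
Apply parts 2 times (tabular method): alternate signs, differentiate u down to 0, integrate dv up.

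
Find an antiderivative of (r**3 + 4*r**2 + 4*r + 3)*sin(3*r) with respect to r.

Use integration by parts with u = r**3 + 4*r**2 + 4*r + 3, dv = sin(3*r) dr, so v = -cos(3*r)/3.
Apply parts 3 times (tabular method): alternate signs, differentiate u down to 0, integrate dv up.

-r**3*cos(3*r)/3 + r**2*sin(3*r)/3 - 4*r**2*cos(3*r)/3 + 8*r*sin(3*r)/9 - 10*r*cos(3*r)/9 + 10*sin(3*r)/27 - 19*cos(3*r)/27 + C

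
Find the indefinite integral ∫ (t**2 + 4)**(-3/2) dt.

Substitute t = 2·tan(θ), so dt = 2·sec(θ)^2 dθ and the radical becomes sqrt(t**2 + 4) = 2·sec(θ) by the Pythagorean identity.
Integrate the resulting trig expression in θ, then back-substitute tan(θ) = t/2, sec(θ) = sqrt(t**2 + 4)/2 (absorbing any constant into C).

t/(4*sqrt(t**2 + 4)) + C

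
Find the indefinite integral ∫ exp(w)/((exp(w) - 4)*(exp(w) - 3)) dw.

Let u = e^w, du = e^w dw.
The integral becomes ∫ du/((u-3)(u-4)); decompose into partial fractions.

log(exp(w) - 4) - log(exp(w) - 3) + C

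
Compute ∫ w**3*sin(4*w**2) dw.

-w**2*cos(4*w**2)/8 + sin(4*w**2)/32 + C

Let u = w², du = 2w dw; rewrite as (1/2)∫ u^1·sin(4u) du.
Now integrate by parts 1 time.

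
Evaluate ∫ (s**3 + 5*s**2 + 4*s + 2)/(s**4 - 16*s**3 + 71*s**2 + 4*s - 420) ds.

Factor the denominator: (s - 7)*(s - 6)*(s - 5)*(s + 2).
Partial-fraction decomposition: -1/(84*(s + 2)) + 136/(7*(s - 5)) - 211/(4*(s - 6)) + 103/(3*(s - 7)).
Integrate each term: A/(s−a) contributes A·log|s−a|.

103*log(s - 7)/3 - 211*log(s - 6)/4 + 136*log(s - 5)/7 - log(s + 2)/84 + C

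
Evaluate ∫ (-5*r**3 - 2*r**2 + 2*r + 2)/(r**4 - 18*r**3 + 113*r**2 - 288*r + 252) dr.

Factor the denominator: (r - 7)*(r - 6)*(r - 3)*(r - 2).
Partial-fraction decomposition: 21/(10*(r - 2)) - 145/(12*(r - 3)) + 569/(6*(r - 6)) - 1797/(20*(r - 7)).
Integrate each term: A/(r−a) contributes A·log|r−a|.

-1797*log(r - 7)/20 + 569*log(r - 6)/6 - 145*log(r - 3)/12 + 21*log(r - 2)/10 + C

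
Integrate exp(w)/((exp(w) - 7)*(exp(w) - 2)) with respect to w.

log(exp(w) - 7)/5 - log(exp(w) - 2)/5 + C

Let u = e^w, du = e^w dw.
The integral becomes ∫ du/((u-2)(u-7)); decompose into partial fractions.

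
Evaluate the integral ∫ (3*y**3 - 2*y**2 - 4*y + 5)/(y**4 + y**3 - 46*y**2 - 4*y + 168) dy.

557*log(y - 6)/416 - 13*log(y - 2)/144 - 19*log(y + 2)/160 + 1094*log(y + 7)/585 + C

Factor the denominator: (y - 6)*(y - 2)*(y + 2)*(y + 7).
Partial-fraction decomposition: 1094/(585*(y + 7)) - 19/(160*(y + 2)) - 13/(144*(y - 2)) + 557/(416*(y - 6)).
Integrate each term: A/(y−a) contributes A·log|y−a|.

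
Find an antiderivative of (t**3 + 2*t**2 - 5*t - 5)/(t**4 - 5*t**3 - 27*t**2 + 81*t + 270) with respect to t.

253*log(t - 6)/81 - 145*log(t - 5)/64 + 737*log(t + 3)/5184 - 1/(72*t + 216) + C

Factor the denominator: (t - 6)*(t - 5)*(t + 3)**2.
Partial-fraction decomposition: 737/(5184*(t + 3)) + 1/(72*(t + 3)**2) - 145/(64*(t - 5)) + 253/(81*(t - 6)).
Integrate each term; A/(t−a) gives A·log|t−a|; A/(t−a)² gives −A/(t−a).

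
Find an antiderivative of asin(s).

Use integration by parts with u = arcsin(s), dv = ds.
Then du = 1/sqrt(-s**2 + 1) ds.

s*asin(s) + sqrt(-s**2 + 1) + C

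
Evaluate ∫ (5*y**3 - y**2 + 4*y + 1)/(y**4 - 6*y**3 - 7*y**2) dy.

-22*log(y)/49 + 1695*log(y - 7)/392 + 9*log(y + 1)/8 + 1/(7*y) + C

Factor the denominator: y**2*(y - 7)*(y + 1).
Partial-fraction decomposition: 9/(8*(y + 1)) + 1695/(392*(y - 7)) - 22/(49*y) - 1/(7*y**2).
Integrate each term; A/(y−a) gives A·log|y−a|; A/(y−a)² gives −A/(y−a).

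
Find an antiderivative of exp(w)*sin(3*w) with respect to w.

Let I denote the integral. Integrate by parts with u = sin(3*w), dv = exp(w) dw, so v = exp(w): I = exp(w)*sin(3*w) − 3·∫ exp(w)*cos(3*w) dw.
Apply parts again with u = cos(3*w), dv = exp(w) dw: ∫ exp(w)*cos(3*w) dw = exp(w)*cos(3*w) + 3·I. Substituting back brings back I: I = exp(w)*sin(3*w) - 3*exp(w)*cos(3*w) − 9·I.
Solving for I: (1 + 9)·I equals the remaining terms, so I = (1/10)·(exp(w)*sin(3*w) - 3*exp(w)*cos(3*w)).

exp(w)*sin(3*w)/10 - 3*exp(w)*cos(3*w)/10 + C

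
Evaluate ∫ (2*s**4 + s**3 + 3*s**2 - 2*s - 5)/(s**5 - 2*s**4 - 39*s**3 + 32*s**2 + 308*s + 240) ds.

Factor the denominator: (s - 6)*(s - 4)*(s + 1)*(s + 2)*(s + 5).
Partial-fraction decomposition: 1205/(1188*(s + 5)) - 35/(144*(s + 2)) + 1/(140*(s + 1)) - 611/(540*(s - 4)) + 2899/(1232*(s - 6)).
Integrate each term: A/(s−a) contributes A·log|s−a|.

2899*log(s - 6)/1232 - 611*log(s - 4)/540 + log(s + 1)/140 - 35*log(s + 2)/144 + 1205*log(s + 5)/1188 + C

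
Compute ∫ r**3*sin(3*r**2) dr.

Let u = r², du = 2r dr; rewrite as (1/2)∫ u^1·sin(3u) du.
Now integrate by parts 1 time.

-r**2*cos(3*r**2)/6 + sin(3*r**2)/18 + C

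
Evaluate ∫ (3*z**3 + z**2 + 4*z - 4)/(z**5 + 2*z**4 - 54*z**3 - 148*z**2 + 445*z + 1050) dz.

Factor the denominator: (z - 7)*(z - 3)*(z + 2)*(z + 5)**2.
Partial-fraction decomposition: -197/(3456*(z + 5)) + 187/(144*(z + 5)**2) - 32/(405*(z + 2)) - 49/(640*(z - 3)) + 551/(2592*(z - 7)).
Integrate each term; A/(z−a) gives A·log|z−a|; A/(z−a)² gives −A/(z−a).

551*log(z - 7)/2592 - 49*log(z - 3)/640 - 32*log(z + 2)/405 - 197*log(z + 5)/3456 - 187/(144*z + 720) + C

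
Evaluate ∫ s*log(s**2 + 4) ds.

Let u = s**2 + 4, so du = (2*s) ds.
The integral becomes (1/2)·∫ log(u) du; integrate by parts with u′=log(u), dv′=du.

s**2*log(s**2 + 4)/2 - s**2/2 + 2*log(s**2 + 4) + C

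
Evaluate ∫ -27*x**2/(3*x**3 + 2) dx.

Let u = 3*x**3 + 2, so du = (9*x**2) dx.
Rewriting, the integral becomes -3·∫ 1/u du = -3·log(u).
Substituting back, u = 3*x**3 + 2.

-3*log(3*x**3 + 2) + C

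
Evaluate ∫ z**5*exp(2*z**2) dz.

Let u = z², du = 2z dz; rewrite as (1/2)∫ u^2·exp(2u) du.
Now integrate by parts 2 times.

(2*z**4 - 2*z**2 + 1)*exp(2*z**2)/8 + C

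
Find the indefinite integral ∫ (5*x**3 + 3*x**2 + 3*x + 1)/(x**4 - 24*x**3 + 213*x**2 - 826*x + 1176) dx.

Factor the denominator: (x - 7)**2*(x - 6)*(x - 4).
Partial-fraction decomposition: -127/(6*(x - 4)) + 1207/(2*(x - 6)) - 1732/(3*(x - 7)) + 628/(x - 7)**2.
Integrate each term; A/(x−a) gives A·log|x−a|; A/(x−a)² gives −A/(x−a).

-1732*log(x - 7)/3 + 1207*log(x - 6)/2 - 127*log(x - 4)/6 - 628/(x - 7) + C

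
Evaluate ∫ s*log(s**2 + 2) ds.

Let u = s**2 + 2, so du = (2*s) ds.
The integral becomes (1/2)·∫ log(u) du; integrate by parts with u′=log(u), dv′=du.

s**2*log(s**2 + 2)/2 - s**2/2 + log(s**2 + 2) + C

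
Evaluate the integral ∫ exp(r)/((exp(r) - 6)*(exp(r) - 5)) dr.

Let u = e^r, du = e^r dr.
The integral becomes ∫ du/((u-5)(u-6)); decompose into partial fractions.

log(exp(r) - 6) - log(exp(r) - 5) + C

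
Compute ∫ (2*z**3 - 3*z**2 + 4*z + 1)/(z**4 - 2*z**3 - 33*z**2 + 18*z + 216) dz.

349*log(z - 6)/270 - 20*log(z - 3)/63 - 46*log(z + 3)/27 + 191*log(z + 4)/70 + C

Factor the denominator: (z - 6)*(z - 3)*(z + 3)*(z + 4).
Partial-fraction decomposition: 191/(70*(z + 4)) - 46/(27*(z + 3)) - 20/(63*(z - 3)) + 349/(270*(z - 6)).
Integrate each term: A/(z−a) contributes A·log|z−a|.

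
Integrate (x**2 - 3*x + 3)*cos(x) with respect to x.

x**2*sin(x) - 3*x*sin(x) + 2*x*cos(x) + sin(x) - 3*cos(x) + C

Use integration by parts with u = x**2 - 3*x + 3, dv = cos(x) dx, so v = sin(x).
Apply parts 2 times (tabular method): alternate signs, differentiate u down to 0, integrate dv up.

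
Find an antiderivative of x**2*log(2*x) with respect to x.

Use integration by parts with u = log(2*x), dv = x**2 dx.
Then du = 1/x dx and v = x**3/3.

x**3*(log(x) + log(2))/3 - x**3/9 + C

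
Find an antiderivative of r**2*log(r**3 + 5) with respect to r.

r**3*log(r**3 + 5)/3 - r**3/3 + 5*log(r**3 + 5)/3 + C

Let u = r**3 + 5, so du = (3*r**2) dr.
The integral becomes (1/3)·∫ log(u) du; integrate by parts with u′=log(u), dv′=du.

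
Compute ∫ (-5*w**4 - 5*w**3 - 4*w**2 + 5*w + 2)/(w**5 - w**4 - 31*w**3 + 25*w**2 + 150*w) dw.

Factor the denominator: w*(w - 5)*(w - 3)*(w + 2)*(w + 5).
Partial-fraction decomposition: -2623/(1200*(w + 5)) + 32/(105*(w + 2)) + 559/(240*(w - 3)) - 3823/(700*(w - 5)) + 1/(75*w).
Integrate each term: A/(w−a) contributes A·log|w−a|.

log(w)/75 - 3823*log(w - 5)/700 + 559*log(w - 3)/240 + 32*log(w + 2)/105 - 2623*log(w + 5)/1200 + C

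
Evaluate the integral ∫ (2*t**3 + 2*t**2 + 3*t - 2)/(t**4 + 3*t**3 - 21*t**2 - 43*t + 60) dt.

170*log(t - 4)/189 - 5*log(t - 1)/72 - 47*log(t + 3)/56 + 217*log(t + 5)/108 + C

Factor the denominator: (t - 4)*(t - 1)*(t + 3)*(t + 5).
Partial-fraction decomposition: 217/(108*(t + 5)) - 47/(56*(t + 3)) - 5/(72*(t - 1)) + 170/(189*(t - 4)).
Integrate each term: A/(t−a) contributes A·log|t−a|.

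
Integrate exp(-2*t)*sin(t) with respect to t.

-2*exp(-2*t)*sin(t)/5 - exp(-2*t)*cos(t)/5 + C

Let I denote the integral. Integrate by parts with u = sin(t), dv = exp(-2*t) dt, so v = -exp(-2*t)/2: I = -exp(-2*t)*sin(t)/2 + (1/2)·∫ exp(-2*t)*cos(t) dt.
Apply parts again with u = cos(t), dv = exp(-2*t) dt: ∫ exp(-2*t)*cos(t) dt = -exp(-2*t)*cos(t)/2 − (1/2)·I. Substituting back brings back I: I = -exp(-2*t)*sin(t)/2 - exp(-2*t)*cos(t)/4 − (1/4)·I.
Solving for I: (1 + 1/4)·I equals the remaining terms, so I = (4/5)·(-exp(-2*t)*sin(t)/2 - exp(-2*t)*cos(t)/4).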